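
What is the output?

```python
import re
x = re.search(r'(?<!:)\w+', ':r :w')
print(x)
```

The negative lookahead/lookbehind blocks any match where the forbidden context is present.
Unlike `match`, `search` isn't anchored — it looks for the pattern anywhere in the string.
Here the pattern never matches, so the call returns None.

None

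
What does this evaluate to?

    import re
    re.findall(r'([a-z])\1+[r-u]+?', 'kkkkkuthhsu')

After group 1 captures some text, `\1` only succeeds where that same text appears again.
Scanning left to right: at [0:6] match 'kkkkku', group 1 = 'k'; at [7:10] match 'hhs', group 1 = 'h'.
`findall` collects group 1 from each match (2 total).

['k', 'h']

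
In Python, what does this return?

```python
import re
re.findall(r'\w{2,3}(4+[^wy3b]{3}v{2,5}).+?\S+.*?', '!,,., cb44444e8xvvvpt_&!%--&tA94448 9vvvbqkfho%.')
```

Pattern: 2 to 3 of a word character; then one or more of the literal '4', then exactly 3 of any character except [wy3b], then 2 to 5 of a literal 'v' (captured); then one or more of any character (lazy), then one or more of a non-whitespace character, then zero or more of any character (lazy).
Matches: at [6:35] match 'cb44444e8xvvvpt_&!%--&tA94448', group 1 = '4444e8xvvv'.
`findall` collects group 1 from the one match (1 total).

['4444e8xvvv']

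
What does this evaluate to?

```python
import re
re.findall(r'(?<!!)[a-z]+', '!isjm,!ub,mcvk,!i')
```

['sjm', 'b', 'mcvk']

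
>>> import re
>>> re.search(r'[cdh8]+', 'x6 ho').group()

The pattern matches one or more of one of [cdh8].
`search` walks the string left to right and returns the first match it finds.
The match spans [3:4] → 'h'.

'h'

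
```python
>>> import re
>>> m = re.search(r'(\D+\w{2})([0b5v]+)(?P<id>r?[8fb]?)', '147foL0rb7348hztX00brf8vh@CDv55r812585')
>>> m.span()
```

(3, 9)

Pattern: one or more of a non-digit, then exactly 2 of a word character (captured); then one or more of one of [0b5v] (captured); then optionally a literal 'r', then optionally one of [8fb] (captured as 'id').
The match spans [3:9] → 'foL0rb'.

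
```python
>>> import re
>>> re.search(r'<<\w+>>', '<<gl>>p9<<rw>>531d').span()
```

The match spans [0:6] → '<<gl>>'.

(0, 6)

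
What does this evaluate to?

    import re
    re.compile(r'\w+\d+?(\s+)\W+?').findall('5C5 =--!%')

With a single group, `findall` returns only what that group captured — 1 item.

[' ']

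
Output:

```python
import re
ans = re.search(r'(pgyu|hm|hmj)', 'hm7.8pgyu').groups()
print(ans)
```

('hm',)

The match spans [0:2] → 'hm'.
Captured: group 1 = 'hm'.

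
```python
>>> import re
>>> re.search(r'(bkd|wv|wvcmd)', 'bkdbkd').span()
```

`re.search` scans for the first position where the pattern succeeds.
The match spans [0:3] → 'bkd'.
Captured: group 1 = 'bkd'.

(0, 3)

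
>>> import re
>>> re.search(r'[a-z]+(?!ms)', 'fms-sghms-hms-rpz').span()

(0, 3)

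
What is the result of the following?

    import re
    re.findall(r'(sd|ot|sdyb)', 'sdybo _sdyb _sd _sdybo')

['sd', 'sd', 'sd', 'sd']

Alternation tries branches left to right and keeps the first one that lets the overall match succeed at that position.
Scanning left to right: at [0:2] match 'sd', group 1 = 'sd'; at [7:9] match 'sd', group 1 = 'sd'; at [13:15] match 'sd', group 1 = 'sd'; at [17:19] match 'sd', group 1 = 'sd'.
`findall` collects group 1 from each match (4 total).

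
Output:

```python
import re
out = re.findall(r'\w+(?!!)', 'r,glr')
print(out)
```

A negative assertion filters positions out without eating any characters.
Since nothing is captured, `findall` lists the 2 matched substrings directly.

['r', 'glr']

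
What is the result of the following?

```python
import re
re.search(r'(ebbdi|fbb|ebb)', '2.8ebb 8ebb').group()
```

`re.search` scans for the first position where the pattern succeeds.
The match spans [3:6] → 'ebb'.
Captured: group 1 = 'ebb'.

'ebb'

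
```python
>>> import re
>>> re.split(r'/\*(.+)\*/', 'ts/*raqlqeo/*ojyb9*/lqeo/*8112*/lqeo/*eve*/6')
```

Because the pattern has a capturing group, `split` also inserts each captured text between the pieces.

['ts', 'raqlqeo/*ojyb9*/lqeo/*8112*/lqeo/*eve', '6']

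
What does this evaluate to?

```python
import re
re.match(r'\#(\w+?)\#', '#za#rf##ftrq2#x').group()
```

With `match`, the pattern is implicitly anchored at the beginning.
The match spans [0:4] → '#za#'.
Captured: group 1 = 'za'.

'#za#'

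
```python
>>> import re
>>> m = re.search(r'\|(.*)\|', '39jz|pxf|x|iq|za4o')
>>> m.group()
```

'|pxf|x|iq|'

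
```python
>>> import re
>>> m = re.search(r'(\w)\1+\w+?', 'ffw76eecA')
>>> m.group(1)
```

'f'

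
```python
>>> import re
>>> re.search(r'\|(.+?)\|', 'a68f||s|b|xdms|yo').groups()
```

('|s',)

The `?` after the quantifier makes it lazy — it takes as little as possible before letting the rest of the pattern try.
`search` walks the string left to right and returns the first match it finds.
The match spans [4:8] → '||s|'.
Captured: group 1 = '|s'.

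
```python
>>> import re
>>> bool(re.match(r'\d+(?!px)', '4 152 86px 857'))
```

With `match`, the pattern is implicitly anchored at the beginning.
The match spans [0:1] → '4'.

True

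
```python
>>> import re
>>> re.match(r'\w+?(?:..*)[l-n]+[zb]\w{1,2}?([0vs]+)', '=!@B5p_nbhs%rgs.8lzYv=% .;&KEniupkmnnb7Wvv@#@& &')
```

Pattern: one or more of a word character (lazy); then any character, then zero or more of any character (non-capturing group); then one or more of a character in [l-n], then one of [zb], then 1 to 2 of a word character (lazy); then one or more of one of [0vs] (captured).
`re.match` won't scan ahead — the pattern has to work from the very first character.
Here the string doesn't start with a match, so the call returns None.

None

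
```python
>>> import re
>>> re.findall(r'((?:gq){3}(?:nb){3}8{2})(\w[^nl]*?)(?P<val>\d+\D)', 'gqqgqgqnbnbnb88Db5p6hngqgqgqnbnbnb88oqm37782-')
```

[('gqgqgqnbnbnb88', 'oqm', '37782-')]

The pattern matches the literal 'gq' repeated 3 times, then the literal 'nb' repeated 3 times, then exactly 2 of a literal '8' (captured); then a word character, then zero or more of any character except [nl] (lazy) (captured); then one or more of a digit, then a non-digit (captured as 'val').
Because the quantifier is non-greedy, it stops expanding at the earliest point where the rest of the pattern can succeed.
Scanning left to right: at [22:45] match 'gqgqgqnbnbnb88oqm37782-', groups = ('gqgqgqnbnbnb88', 'oqm', '37782-').
`findall` packs the 3 group values into a tuple for every match.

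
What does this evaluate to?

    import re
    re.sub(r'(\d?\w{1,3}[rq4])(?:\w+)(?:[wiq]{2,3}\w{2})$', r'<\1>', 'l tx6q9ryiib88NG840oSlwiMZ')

'l <tx6q>'

This matches optionally a digit, then 1 to 3 of a word character, then one of [rq4] (captured); then one or more of a word character (non-capturing group); then 2 to 3 of one of [wiq], then exactly 2 of a word character (non-capturing group); then anchored at the end.
Matches: at [2:26] → 'tx6q9ryiib88NG840oSlwiMZ'.
Each match is replaced using the text its own group 1 captured.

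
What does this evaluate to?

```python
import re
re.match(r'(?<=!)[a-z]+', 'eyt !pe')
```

None

Lookahead/lookbehind check context without consuming it, so the matched span excludes the asserted characters.
`re.match` won't scan ahead — the pattern has to work from the very first character.
Here the string doesn't start with a match, so the call returns None.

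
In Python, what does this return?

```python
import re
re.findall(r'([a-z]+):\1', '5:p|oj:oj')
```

The backreference `\1` re-matches whatever the first group consumed, character for character.
Scanning left to right: at [4:9] match 'oj:oj', group 1 = 'oj'.
Because there's exactly one group, `findall` drops the full match and keeps group 1 from the one hit.

['oj']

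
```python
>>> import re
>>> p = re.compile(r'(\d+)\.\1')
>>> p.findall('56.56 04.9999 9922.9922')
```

`\1` is not a pattern — it's the concrete string captured by group 1, re-applied verbatim.
Because there's exactly one group, `findall` drops the full match and keeps group 1 from each hit.

['56', '9922']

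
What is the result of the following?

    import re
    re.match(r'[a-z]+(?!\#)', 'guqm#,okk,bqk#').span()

A negative assertion filters positions out without eating any characters.
`re.match` won't scan ahead — the pattern has to work from the very first character.
The match spans [0:3] → 'guq'.

(0, 3)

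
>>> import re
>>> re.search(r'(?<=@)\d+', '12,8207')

None

The positive lookaround only admits positions where the adjacent text matches; those characters stay outside the span.
Here the pattern never matches, so the call returns None.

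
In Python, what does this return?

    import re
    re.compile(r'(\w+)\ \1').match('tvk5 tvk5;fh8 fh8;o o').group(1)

The match spans [0:9] → 'tvk5 tvk5'.
Captured: group 1 = 'tvk5'.

'tvk5'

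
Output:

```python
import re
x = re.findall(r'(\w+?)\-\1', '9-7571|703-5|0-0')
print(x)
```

`\1` is not a pattern — it's the concrete string captured by group 1, re-applied verbatim.
Walking the string: at [13:16] match '0-0', group 1 = '0'.
One capturing group, so `findall` returns just the captured substring from the one match — 1 in all.

['0']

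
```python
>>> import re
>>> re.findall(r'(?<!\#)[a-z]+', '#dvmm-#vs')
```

['vmm', 's']

Because the assertion is negative and zero-width, positions next to the forbidden text are skipped.
Scanning left to right: at [2:5] → 'vmm'; at [8:9] → 's'.
No capturing groups, so `findall` returns the 2 full match strings.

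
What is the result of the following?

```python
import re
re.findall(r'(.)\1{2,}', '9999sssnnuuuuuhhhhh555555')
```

`\1` has to match the exact text group 1 already captured.
One capturing group, so `findall` returns just the captured substring from each match — 5 in all.

['9', 's', 'u', 'h', '5']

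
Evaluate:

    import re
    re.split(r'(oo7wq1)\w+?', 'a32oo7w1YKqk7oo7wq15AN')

['a32oo7w1YKqk7', 'oo7wq1', 'AN']

This matches the literal 'oo7', then the literal 'wq1' (captured); then one or more of a word character (lazy).
The group in the pattern means `split` returns the separators' captures alongside the pieces.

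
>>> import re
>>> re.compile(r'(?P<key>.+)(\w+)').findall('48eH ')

[('48e', 'H')]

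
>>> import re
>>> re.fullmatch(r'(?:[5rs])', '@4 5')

None

Pattern: one of [5rs] (non-capturing group).
`re.fullmatch` is like wrapping the pattern in `^…$` (in single-line mode).
Here the string isn't matched end-to-end, so the call returns None.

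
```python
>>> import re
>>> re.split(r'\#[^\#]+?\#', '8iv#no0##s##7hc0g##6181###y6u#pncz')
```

['8iv', '', '', '', '#', 'pncz']

Splitting on the pattern gives 6 pieces.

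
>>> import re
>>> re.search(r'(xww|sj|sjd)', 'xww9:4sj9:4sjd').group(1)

'xww'

`re.search` scans for the first position where the pattern succeeds.
The match spans [0:3] → 'xww'.
Captured: group 1 = 'xww'.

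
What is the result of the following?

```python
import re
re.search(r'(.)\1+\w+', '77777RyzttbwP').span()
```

(0, 13)

The backreference `\1` re-matches whatever the first group consumed, character for character.
`search` walks the string left to right and returns the first match it finds.
The match spans [0:13] → '77777RyzttbwP'.
Captured: group 1 = '7'.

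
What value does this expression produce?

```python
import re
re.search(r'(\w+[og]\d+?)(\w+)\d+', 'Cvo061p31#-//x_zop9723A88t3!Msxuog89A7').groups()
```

('Cvo0', '61p3')

Pattern: one or more of a word character, then one of [og], then one or more of a digit (lazy) (captured); then one or more of a word character (captured); then one or more of a digit.
A non-greedy quantifier consumes as few characters as it can — just enough that the remainder of the pattern still matches from where it stops; whatever follows it matches normally.
`re.search` scans for the first position where the pattern succeeds.
The match spans [0:9] → 'Cvo061p31'.
Captured: group 1 = 'Cvo0', group 2 = '61p3'.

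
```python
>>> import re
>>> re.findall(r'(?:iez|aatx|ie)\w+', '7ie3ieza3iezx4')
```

['ie3ieza3iezx4']

Scanning left to right: at [1:14] → 'ie3ieza3iezx4'.
`findall` yields the raw match text (1 of them) because the pattern has no groups.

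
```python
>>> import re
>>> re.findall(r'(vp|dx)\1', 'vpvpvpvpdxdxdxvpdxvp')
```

`\1` is not a pattern — it's the concrete string captured by group 1, re-applied verbatim.
Scanning left to right: at [0:4] match 'vpvp', group 1 = 'vp'; at [4:8] match 'vpvp', group 1 = 'vp'; at [8:12] match 'dxdx', group 1 = 'dx'.
With a single group, `findall` returns only what that group captured — 3 items.

['vp', 'vp', 'dx']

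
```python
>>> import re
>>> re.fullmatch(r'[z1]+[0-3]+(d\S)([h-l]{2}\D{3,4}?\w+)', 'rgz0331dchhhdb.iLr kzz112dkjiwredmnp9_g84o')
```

None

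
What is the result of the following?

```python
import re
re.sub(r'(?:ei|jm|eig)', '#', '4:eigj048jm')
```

'4:#gj048#'

Alternation tries branches left to right and keeps the first one that lets the overall match succeed at that position.
Each match is replaced by '#'.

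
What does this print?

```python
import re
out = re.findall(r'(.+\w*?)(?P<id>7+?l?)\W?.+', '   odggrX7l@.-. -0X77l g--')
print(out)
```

[('   odggrX7l@.-. -0X7', '7l')]

This matches one or more of any character, then zero or more of a word character (lazy) (captured); then one or more of the literal '7' (lazy), then optionally the literal 'l' (captured as 'id'); then optionally a non-word character, then one or more of any character.
Scanning left to right: at [0:26] match '   odggrX7l@.-. -0X77l g--', groups = ('   odggrX7l@.-. -0X7', '7l').
2 groups means the one result is a tuple of 2 captured strings — 1 here.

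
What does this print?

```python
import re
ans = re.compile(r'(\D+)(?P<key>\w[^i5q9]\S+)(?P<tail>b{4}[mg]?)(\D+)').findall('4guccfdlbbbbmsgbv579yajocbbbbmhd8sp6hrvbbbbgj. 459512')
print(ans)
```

`findall` packs the 4 group values into a tuple for every match.

[('guccfdlbbbbmsgbv', '579yajocbbbbmhd8sp6hrv', 'bbbbg', 'j. ')]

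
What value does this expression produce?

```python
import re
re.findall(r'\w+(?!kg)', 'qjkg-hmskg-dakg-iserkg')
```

The negative lookaround is zero-width — it rules out positions where the adjacent text would match, without consuming anything.
Walking the string: at [0:4] → 'qjkg'; at [5:10] → 'hmskg'; at [11:15] → 'dakg'; at [16:22] → 'iserkg'.
Since nothing is captured, `findall` lists the 4 matched substrings directly.

['qjkg', 'hmskg', 'dakg', 'iserkg']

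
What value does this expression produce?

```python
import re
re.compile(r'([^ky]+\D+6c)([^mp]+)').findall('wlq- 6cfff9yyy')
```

This matches one or more of any character except [ky], then one or more of a non-digit, then the literal '6c' (captured); then one or more of any character except [mp] (captured).
With 2 capturing groups, `findall` returns a 2-tuple per match.

[('wlq- 6c', 'fff9yyy')]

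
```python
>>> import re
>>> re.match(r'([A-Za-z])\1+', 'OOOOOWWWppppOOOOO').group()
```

After group 1 captures some text, `\1` only succeeds where that same text appears again.
`match` is anchored at position 0; if the pattern doesn't fit there, it returns None.
The match spans [0:5] → 'OOOOO'.
Captured: group 1 = 'O'.

'OOOOO'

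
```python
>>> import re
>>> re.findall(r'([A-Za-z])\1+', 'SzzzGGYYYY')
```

['z', 'G', 'Y']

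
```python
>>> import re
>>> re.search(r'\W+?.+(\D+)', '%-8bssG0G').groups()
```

('G',)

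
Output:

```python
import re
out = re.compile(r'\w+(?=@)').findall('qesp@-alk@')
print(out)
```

['qesp', 'alk']

Lookahead/lookbehind check context without consuming it, so the matched span excludes the asserted characters.
Since nothing is captured, `findall` lists the 2 matched substrings directly.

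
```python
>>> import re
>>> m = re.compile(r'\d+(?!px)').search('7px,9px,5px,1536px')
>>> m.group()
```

'153'

A negative assertion filters positions out without eating any characters.
`re.search` scans for the first position where the pattern succeeds.
The match spans [12:15] → '153'.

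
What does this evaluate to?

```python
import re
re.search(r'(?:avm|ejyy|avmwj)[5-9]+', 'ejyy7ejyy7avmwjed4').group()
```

'ejyy7'

The match spans [0:5] → 'ejyy7'.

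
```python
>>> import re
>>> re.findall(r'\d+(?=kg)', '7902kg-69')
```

['7902']

Because the assertion is zero-width, the text it checks is not consumed and won't appear in the result.
`findall` yields the raw match text (1 of them) because the pattern has no groups.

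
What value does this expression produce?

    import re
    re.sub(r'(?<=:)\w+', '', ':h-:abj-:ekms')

Lookahead/lookbehind check context without consuming it, so the matched span excludes the asserted characters.
`sub` substitutes '' at each match site.

':-:-:'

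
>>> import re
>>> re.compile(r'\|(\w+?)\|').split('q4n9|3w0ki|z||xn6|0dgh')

['q4n9', '3w0ki', 'z|', 'xn6', '0dgh']

Matches to split on: at [4:11] → '|3w0ki|'; at [13:18] → '|xn6|'.
Because the pattern has a capturing group, `split` also inserts each captured text between the pieces.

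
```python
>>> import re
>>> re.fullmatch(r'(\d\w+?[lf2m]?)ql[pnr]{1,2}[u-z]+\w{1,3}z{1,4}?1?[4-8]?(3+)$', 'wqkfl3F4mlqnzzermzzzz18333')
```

Pattern: a digit, then one or more of a word character (lazy), then optionally one of [lf2m] (captured); then the literal 'ql', then 1 to 2 of one of [pnr], then one or more of a character in [u-z]; then 1 to 3 of a word character; then 1 to 4 of the literal 'z' (lazy), then optionally a literal '1', then optionally a character in [4-8]; then one or more of a literal '3' (captured); then anchored at the end.
`fullmatch` succeeds only if the pattern covers the string from start to end.
Here the pattern can't cover the whole string, so the call returns None.

None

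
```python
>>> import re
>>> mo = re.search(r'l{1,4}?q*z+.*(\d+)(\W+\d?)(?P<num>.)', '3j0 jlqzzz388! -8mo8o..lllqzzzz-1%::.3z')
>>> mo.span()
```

(5, 39)

Pattern: 1 to 4 of a literal 'l' (lazy), then zero or more of the literal 'q'; then one or more of the literal 'z', then zero or more of any character; then one or more of a digit (captured); then one or more of a non-word character, then optionally a digit (captured); then any character (captured as 'num').
Unlike `match`, `search` isn't anchored — it looks for the pattern anywhere in the string.
The match spans [5:39] → 'lqzzz388! -8mo8o..lllqzzzz-1%::.3z'.
Captured: group 1 = '1', group 2 = '%::.3', group 3 = 'z'.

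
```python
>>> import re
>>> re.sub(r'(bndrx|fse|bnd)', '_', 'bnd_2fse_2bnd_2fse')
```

'__2__2__2_'

Matches: at [0:3] → 'bnd'; at [5:8] → 'fse'; at [10:13] → 'bnd'; at [15:18] → 'fse'.
Each match is replaced by '_'.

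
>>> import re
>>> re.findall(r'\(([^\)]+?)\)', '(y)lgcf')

['y']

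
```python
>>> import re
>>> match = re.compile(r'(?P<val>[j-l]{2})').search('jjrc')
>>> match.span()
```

(0, 2)

This matches exactly 2 of a character in [j-l] (captured as 'val').
Unlike `match`, `search` isn't anchored — it looks for the pattern anywhere in the string.
The match spans [0:2] → 'jj'.
Captured: group 1 = 'jj'.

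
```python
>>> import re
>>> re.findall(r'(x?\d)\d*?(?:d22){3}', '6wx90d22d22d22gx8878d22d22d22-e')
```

['x9', 'x8']

This matches optionally a literal 'x', then a digit (captured); then zero or more of a digit (lazy), then the literal 'd22' repeated 3 times.
Walking the string: at [2:14] match 'x90d22d22d22', group 1 = 'x9'; at [15:29] match 'x8878d22d22d22', group 1 = 'x8'.
One capturing group, so `findall` returns just the captured substring from each match — 2 in all.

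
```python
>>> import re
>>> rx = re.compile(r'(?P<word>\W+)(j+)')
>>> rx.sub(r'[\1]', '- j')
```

'[- ]'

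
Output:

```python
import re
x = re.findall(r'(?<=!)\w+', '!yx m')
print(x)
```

Lookahead/lookbehind check context without consuming it, so the matched span excludes the asserted characters.
Matches: at [1:3] → 'yx'.
With no groups in the pattern, `findall` gives back each whole match — 1 here.

['yx']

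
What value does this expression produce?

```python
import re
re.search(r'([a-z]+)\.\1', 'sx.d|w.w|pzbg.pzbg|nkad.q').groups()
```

The match spans [5:8] → 'w.w'.
Captured: group 1 = 'w'.

('w',)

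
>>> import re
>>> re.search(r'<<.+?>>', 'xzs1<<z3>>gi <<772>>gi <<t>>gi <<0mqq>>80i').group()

With the lazy modifier that quantifier settles for the fewest repetitions that let the rest of the pattern succeed (the atoms after it are unaffected and can still be greedy).
The match spans [4:10] → '<<z3>>'.

'<<z3>>'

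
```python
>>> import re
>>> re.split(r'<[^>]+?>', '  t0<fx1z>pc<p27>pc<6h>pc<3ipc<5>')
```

['  t0', 'pc', 'pc', 'pc', '']

Matches to split on: at [4:10] → '<fx1z>'; at [12:17] → '<p27>'; at [19:23] → '<6h>'; at [25:33] → '<3ipc<5>'.
Each match becomes a cut point; 5 segments remain.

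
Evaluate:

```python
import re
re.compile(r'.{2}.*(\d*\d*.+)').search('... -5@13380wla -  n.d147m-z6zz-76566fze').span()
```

(0, 40)

Pattern: exactly 2 of any character, then zero or more of any character; then zero or more of a digit, then zero or more of a digit, then one or more of any character (captured).
`re.search` scans for the first position where the pattern succeeds.
The match spans [0:40] → '... -5@13380wla -  n.d147m-z6zz-76566fze'.
Captured: group 1 = 'e'.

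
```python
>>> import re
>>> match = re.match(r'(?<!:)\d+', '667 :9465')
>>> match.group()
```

'667'

`re.match` only tries the pattern at the start of the string.
The match spans [0:3] → '667'.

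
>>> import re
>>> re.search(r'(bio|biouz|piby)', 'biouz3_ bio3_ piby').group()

'bio'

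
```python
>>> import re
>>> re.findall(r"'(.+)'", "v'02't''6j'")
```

["02't''6j"]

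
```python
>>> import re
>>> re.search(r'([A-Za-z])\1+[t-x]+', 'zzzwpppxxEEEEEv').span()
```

(0, 4)

The backreference `\1` re-matches whatever the first group consumed, character for character.
The match spans [0:4] → 'zzzw'.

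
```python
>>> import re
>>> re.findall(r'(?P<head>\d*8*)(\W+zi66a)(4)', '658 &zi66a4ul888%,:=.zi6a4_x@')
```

Pattern: zero or more of a digit, then zero or more of the literal '8' (captured as 'head'); then one or more of a non-word character, then the literal 'zi6', then the literal '6a' (captured); then a literal '4' (captured).
Matches: at [0:11] match '658 &zi66a4', groups = ('658', ' &zi66a', '4').
`findall` packs the 3 group values into a tuple for every match.

[('658', ' &zi66a', '4')]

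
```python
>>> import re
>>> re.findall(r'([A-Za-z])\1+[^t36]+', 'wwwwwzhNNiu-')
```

['w']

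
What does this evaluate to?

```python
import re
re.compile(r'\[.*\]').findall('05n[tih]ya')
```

['[tih]']

Walking the string: at [3:8] → '[tih]'.
With no groups in the pattern, `findall` gives back each whole match — 1 here.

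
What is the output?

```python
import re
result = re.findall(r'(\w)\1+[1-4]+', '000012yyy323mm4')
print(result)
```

`\1` has to match the exact text group 1 already captured.
Because there's exactly one group, `findall` drops the full match and keeps group 1 from each hit.

['0', 'y', 'm']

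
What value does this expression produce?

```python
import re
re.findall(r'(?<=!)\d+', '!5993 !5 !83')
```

['5993', '5', '83']

The positive lookaround only admits positions where the adjacent text matches; those characters stay outside the span.
`findall` yields the raw match text (3 of them) because the pattern has no groups.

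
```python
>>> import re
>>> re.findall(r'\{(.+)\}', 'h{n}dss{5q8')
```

Scanning left to right: at [1:4] match '{n}', group 1 = 'n'.
`findall` collects group 1 from the one match (1 total).

['n']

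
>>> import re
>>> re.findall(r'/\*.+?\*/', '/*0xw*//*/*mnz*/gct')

['/*0xw*/', '/*/*mnz*/']

Matches: at [0:7] → '/*0xw*/'; at [7:16] → '/*/*mnz*/'.
No capturing groups, so `findall` returns the 2 full match strings.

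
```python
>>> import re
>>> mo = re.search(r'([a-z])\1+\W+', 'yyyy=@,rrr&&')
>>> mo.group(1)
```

`\1` is not a pattern — it's the concrete string captured by group 1, re-applied verbatim.
`re.search` tries every starting position until one works.
The match spans [0:7] → 'yyyy=@,'.
Captured: group 1 = 'y'.

'y'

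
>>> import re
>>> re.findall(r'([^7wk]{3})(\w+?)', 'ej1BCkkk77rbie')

This matches exactly 3 of any character except [7wk] (captured); then one or more of a word character (lazy) (captured).
Lazy quantifiers expand one character at a time until the remainder of the pattern can match.
Walking the string: at [0:4] match 'ej1B', groups = ('ej1', 'B'); at [10:14] match 'rbie', groups = ('rbi', 'e').
`findall` packs the 2 group values into a tuple for every match.

[('ej1', 'B'), ('rbi', 'e')]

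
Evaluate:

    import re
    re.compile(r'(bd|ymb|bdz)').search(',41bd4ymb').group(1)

'bd'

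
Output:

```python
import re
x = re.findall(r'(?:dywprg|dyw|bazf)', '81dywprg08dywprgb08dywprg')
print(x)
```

['dywprg', 'dywprg', 'dywprg']

Alternation isn't longest-match — the leftmost alternative that fits at this position is chosen.
No capturing groups, so `findall` returns the 3 full match strings.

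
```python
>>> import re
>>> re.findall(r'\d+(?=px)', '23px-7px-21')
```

['23', '7']

The `(?=…)`/`(?<=…)` assertion just peeks at neighbouring text; it doesn't advance the match position.
Matches: at [0:2] → '23'; at [5:6] → '7'.
`findall` yields the raw match text (2 of them) because the pattern has no groups.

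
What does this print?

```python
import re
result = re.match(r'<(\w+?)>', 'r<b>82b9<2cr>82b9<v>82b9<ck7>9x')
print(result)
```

None

`match` is anchored at position 0; if the pattern doesn't fit there, it returns None.
Here position 0 doesn't satisfy it, so the call returns None.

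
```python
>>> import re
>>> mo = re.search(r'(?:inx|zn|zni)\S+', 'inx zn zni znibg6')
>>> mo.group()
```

'zni'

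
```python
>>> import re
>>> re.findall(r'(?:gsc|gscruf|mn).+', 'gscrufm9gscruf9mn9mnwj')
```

['gscrufm9gscruf9mn9mnwj']

Scanning left to right: at [0:22] → 'gscrufm9gscruf9mn9mnwj'.
With no groups in the pattern, `findall` gives back each whole match — 1 here.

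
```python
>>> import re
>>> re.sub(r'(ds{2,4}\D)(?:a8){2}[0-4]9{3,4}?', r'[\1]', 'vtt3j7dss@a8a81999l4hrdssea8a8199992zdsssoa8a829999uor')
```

'vtt3j7[dss@]l4hr[dsse]92z[dssso]9uor'

Pattern: a literal 'd', then 2 to 4 of a literal 's', then a non-digit (captured); then the literal 'a8' repeated 2 times, then a character in [0-4], then 3 to 4 of a literal '9' (lazy).
A non-greedy quantifier consumes as few characters as it can — just enough that the remainder of the pattern still matches from where it stops; whatever follows it matches normally.
Matches: at [6:18] → 'dss@a8a81999'; at [22:34] → 'dssea8a81999'; at [37:50] → 'dsssoa8a82999'.
The replacement refers to a captured group, so each match is rewritten using its own captured text.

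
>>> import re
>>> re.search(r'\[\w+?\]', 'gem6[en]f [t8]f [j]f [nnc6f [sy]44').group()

'[en]'

The match spans [4:8] → '[en]'.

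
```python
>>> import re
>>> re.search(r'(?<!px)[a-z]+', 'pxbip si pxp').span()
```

(0, 5)

The negative lookaround is zero-width — it rules out positions where the adjacent text would match, without consuming anything.
The match spans [0:5] → 'pxbip'.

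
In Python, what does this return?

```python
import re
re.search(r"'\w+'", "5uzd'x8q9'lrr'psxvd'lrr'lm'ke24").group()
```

"'x8q9'"

`search` walks the string left to right and returns the first match it finds.
The match spans [4:10] → "'x8q9'".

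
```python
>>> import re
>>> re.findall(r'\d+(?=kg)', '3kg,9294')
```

['3']

The lookaround is zero-width — it requires the adjacent text to match without consuming it, so the asserted text isn't part of the match.
Scanning left to right: at [0:1] → '3'.
With no groups in the pattern, `findall` gives back each whole match — 1 here.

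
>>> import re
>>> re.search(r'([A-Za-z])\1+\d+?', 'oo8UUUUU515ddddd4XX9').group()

`\1` is not a pattern — it's the concrete string captured by group 1, re-applied verbatim.
`search` walks the string left to right and returns the first match it finds.
The match spans [0:3] → 'oo8'.
Captured: group 1 = 'o'.

'oo8'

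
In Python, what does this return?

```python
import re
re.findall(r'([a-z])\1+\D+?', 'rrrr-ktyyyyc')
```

['r', 'y']

The backreference `\1` re-matches whatever the first group consumed, character for character.
Scanning left to right: at [0:5] match 'rrrr-', group 1 = 'r'; at [7:12] match 'yyyyc', group 1 = 'y'.
`findall` collects group 1 from each match (2 total).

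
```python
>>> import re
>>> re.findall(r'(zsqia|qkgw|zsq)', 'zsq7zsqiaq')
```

`|` is ordered: at each position the engine commits to the first alternative that works.
Matches: at [0:3] match 'zsq', group 1 = 'zsq'; at [4:9] match 'zsqia', group 1 = 'zsqia'.
`findall` collects group 1 from each match (2 total).

['zsq', 'zsqia']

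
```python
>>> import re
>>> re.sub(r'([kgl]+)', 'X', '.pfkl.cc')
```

'.pfX.cc'

Pattern: one or more of one of [kgl] (captured).
Matches: at [3:5] → 'kl'.
`sub` substitutes 'X' at each match site.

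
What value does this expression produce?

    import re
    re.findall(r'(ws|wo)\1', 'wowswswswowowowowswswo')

['ws', 'wo', 'wo', 'ws']

The backreference `\1` re-matches whatever the first group consumed, character for character.
Matches: at [2:6] match 'wsws', group 1 = 'ws'; at [8:12] match 'wowo', group 1 = 'wo'; at [12:16] match 'wowo', group 1 = 'wo'; at [16:20] match 'wsws', group 1 = 'ws'.
Because there's exactly one group, `findall` drops the full match and keeps group 1 from each hit.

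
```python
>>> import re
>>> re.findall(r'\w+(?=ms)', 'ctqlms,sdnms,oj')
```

['ctql', 'sdn']

Lookahead/lookbehind check context without consuming it, so the matched span excludes the asserted characters.
Walking the string: at [0:4] → 'ctql'; at [7:10] → 'sdn'.
Since nothing is captured, `findall` lists the 2 matched substrings directly.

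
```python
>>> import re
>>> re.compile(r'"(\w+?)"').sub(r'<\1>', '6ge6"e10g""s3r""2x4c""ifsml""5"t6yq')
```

'6ge6<e10g><s3r><2x4c><ifsml><5>t6yq'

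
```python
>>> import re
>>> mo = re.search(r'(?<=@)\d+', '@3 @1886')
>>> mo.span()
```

The `(?=…)`/`(?<=…)` assertion just peeks at neighbouring text; it doesn't advance the match position.
`re.search` tries every starting position until one works.
The match spans [1:2] → '3'.

(1, 2)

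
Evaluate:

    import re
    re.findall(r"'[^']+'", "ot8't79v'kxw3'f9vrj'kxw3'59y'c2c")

["'t79v'", "'f9vrj'", "'59y'"]

`findall` yields the raw match text (3 of them) because the pattern has no groups.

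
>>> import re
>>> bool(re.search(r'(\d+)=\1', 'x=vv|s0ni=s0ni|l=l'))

False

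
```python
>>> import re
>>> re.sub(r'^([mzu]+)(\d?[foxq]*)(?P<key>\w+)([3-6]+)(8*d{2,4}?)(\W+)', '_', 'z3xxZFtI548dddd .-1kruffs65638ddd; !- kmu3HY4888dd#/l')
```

'_1kruffs65638ddd; !- kmu3HY4888dd#/l'

Every occurrence is swapped for '_'.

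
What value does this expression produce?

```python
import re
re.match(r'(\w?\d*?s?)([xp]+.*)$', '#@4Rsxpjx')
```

This matches optionally a word character, then zero or more of a digit (lazy), then optionally a literal 's' (captured); then one or more of one of [xp], then zero or more of any character (captured); then anchored at the end.
`re.match` won't scan ahead — the pattern has to work from the very first character.
Here the string doesn't start with a match, so the call returns None.

None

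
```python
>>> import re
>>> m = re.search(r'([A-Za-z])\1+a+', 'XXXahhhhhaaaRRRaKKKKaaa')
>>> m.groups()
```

`\1` has to match the exact text group 1 already captured.
`search` walks the string left to right and returns the first match it finds.
The match spans [0:4] → 'XXXa'.
Captured: group 1 = 'X'.

('X',)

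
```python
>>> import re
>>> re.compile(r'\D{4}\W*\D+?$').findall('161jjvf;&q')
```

The pattern matches exactly 4 of a non-digit, then zero or more of a non-word character; then one or more of a non-digit (lazy); then anchored at the end.
Walking the string: at [3:10] → 'jjvf;&q'.
`findall` yields the raw match text (1 of them) because the pattern has no groups.

['jjvf;&q']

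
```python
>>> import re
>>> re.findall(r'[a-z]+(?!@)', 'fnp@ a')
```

['fn', 'a']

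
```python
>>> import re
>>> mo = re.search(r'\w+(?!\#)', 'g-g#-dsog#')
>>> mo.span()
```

The negative lookaround is zero-width — it rules out positions where the adjacent text would match, without consuming anything.
The match spans [0:1] → 'g'.

(0, 1)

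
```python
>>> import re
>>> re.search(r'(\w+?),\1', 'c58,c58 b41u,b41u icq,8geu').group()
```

After group 1 captures some text, `\1` only succeeds where that same text appears again.
The match spans [0:7] → 'c58,c58'.

'c58,c58'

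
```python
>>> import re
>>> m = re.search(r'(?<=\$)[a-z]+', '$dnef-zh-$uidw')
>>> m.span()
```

(1, 5)

Because the assertion is zero-width, the text it checks is not consumed and won't appear in the result.
`re.search` scans for the first position where the pattern succeeds.
The match spans [1:5] → 'dnef'.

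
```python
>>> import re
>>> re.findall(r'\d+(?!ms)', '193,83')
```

A negative assertion filters positions out without eating any characters.
Since nothing is captured, `findall` lists the 2 matched substrings directly.

['193', '83']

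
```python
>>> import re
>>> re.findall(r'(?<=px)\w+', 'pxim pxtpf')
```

Because the assertion is zero-width, the text it checks is not consumed and won't appear in the result.
No capturing groups, so `findall` returns the 2 full match strings.

['im', 'tpf']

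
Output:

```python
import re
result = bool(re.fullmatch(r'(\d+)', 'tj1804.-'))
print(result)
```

False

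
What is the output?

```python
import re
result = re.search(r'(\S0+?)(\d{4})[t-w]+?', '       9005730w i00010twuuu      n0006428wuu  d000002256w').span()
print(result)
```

(7, 15)

Pattern: a non-whitespace character, then one or more of a literal '0' (lazy) (captured); then exactly 4 of a digit (captured); then one or more of a character in [t-w] (lazy).
Unlike `match`, `search` isn't anchored — it looks for the pattern anywhere in the string.
The match spans [7:15] → '9005730w'.
Captured: group 1 = '900', group 2 = '5730'.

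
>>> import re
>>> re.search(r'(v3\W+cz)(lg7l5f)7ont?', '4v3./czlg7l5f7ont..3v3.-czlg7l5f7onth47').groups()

The pattern matches the literal 'v3', then one or more of a non-word character, then the literal 'cz' (captured); then the literal 'lg7', then the literal 'l5f' (captured); then the literal '7on', then optionally the literal 't'.
`search` walks the string left to right and returns the first match it finds.
The match spans [1:17] → 'v3./czlg7l5f7ont'.
Captured: group 1 = 'v3./cz', group 2 = 'lg7l5f'.

('v3./cz', 'lg7l5f')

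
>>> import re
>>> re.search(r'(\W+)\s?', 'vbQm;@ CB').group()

This matches one or more of a non-word character (captured); then optionally whitespace.
The match spans [4:7] → ';@ '.

';@ '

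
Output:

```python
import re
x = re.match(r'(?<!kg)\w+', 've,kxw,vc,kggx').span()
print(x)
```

(0, 2)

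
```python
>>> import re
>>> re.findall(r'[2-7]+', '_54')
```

['54']

This matches one or more of a character in [2-7].
Walking the string: at [1:3] → '54'.
`findall` yields the raw match text (1 of them) because the pattern has no groups.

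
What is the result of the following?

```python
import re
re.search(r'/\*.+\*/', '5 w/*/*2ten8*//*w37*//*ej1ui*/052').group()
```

The match spans [3:30] → '/*/*2ten8*//*w37*//*ej1ui*/'.

'/*/*2ten8*//*w37*//*ej1ui*/'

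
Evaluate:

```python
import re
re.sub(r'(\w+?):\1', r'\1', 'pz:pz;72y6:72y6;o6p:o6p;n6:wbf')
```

A backreference is literal: `\1` must see the identical characters the first group matched.
The replacement refers to a captured group, so each match is rewritten using its own captured text.

'pz;72y6;o6p;n6:wbf'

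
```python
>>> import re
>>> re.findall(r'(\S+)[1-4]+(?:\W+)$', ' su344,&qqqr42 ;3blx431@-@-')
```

[';3blx43']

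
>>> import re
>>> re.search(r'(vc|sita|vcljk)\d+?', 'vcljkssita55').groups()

The match spans [6:11] → 'sita5'.
Captured: group 1 = 'sita'.

('sita',)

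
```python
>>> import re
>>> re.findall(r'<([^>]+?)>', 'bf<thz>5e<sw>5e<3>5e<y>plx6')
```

Matches: at [2:7] match '<thz>', group 1 = 'thz'; at [9:13] match '<sw>', group 1 = 'sw'; at [15:18] match '<3>', group 1 = '3'; at [20:23] match '<y>', group 1 = 'y'.
One capturing group, so `findall` returns just the captured substring from each match — 4 in all.

['thz', 'sw', '3', 'y']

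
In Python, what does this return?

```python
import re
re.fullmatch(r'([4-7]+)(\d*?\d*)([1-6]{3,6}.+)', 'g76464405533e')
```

For `fullmatch`, every character of the input must be accounted for by the pattern.
Here the string isn't matched end-to-end, so the call returns None.

None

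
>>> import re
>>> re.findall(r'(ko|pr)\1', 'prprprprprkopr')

`\1` is not a pattern — it's the concrete string captured by group 1, re-applied verbatim.
Matches: at [0:4] match 'prpr', group 1 = 'pr'; at [4:8] match 'prpr', group 1 = 'pr'.
One capturing group, so `findall` returns just the captured substring from each match — 2 in all.

['pr', 'pr']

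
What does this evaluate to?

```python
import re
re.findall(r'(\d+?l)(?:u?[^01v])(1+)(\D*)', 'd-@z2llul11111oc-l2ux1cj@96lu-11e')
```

This matches one or more of a digit (lazy), then the literal 'l' (captured); then optionally a literal 'u', then any character except [01v] (non-capturing group); then one or more of a literal '1' (captured); then zero or more of a non-digit (captured).
Matches: at [25:33] match '96lu-11e', groups = ('96l', '11', 'e').
With 3 capturing groups, `findall` returns a 3-tuple per match.

[('96l', '11', 'e')]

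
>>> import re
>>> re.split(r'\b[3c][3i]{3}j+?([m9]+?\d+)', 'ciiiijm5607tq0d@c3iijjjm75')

This matches a word boundary (`\b`, zero-width); then one of [3c], then exactly 3 of one of [3i], then one or more of the literal 'j' (lazy); then one or more of one of [m9] (lazy), then one or more of a digit (captured).
Matches to split on: at [16:26] → 'c3iijjjm75'.
The group in the pattern means `split` returns the separators' captures alongside the pieces.

['ciiiijm5607tq0d@', 'm75', '']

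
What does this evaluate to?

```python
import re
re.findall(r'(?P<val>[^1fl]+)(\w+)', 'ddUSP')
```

[('ddUS', 'P')]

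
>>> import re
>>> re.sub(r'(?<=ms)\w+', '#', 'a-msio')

'a-ms#'

Because the assertion is zero-width, the text it checks is not consumed and won't appear in the result.
Matches: at [4:6] → 'io'.
`sub` substitutes '#' at each match site.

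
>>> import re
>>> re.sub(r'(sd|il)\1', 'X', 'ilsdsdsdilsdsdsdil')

The backreference `\1` re-matches whatever the first group consumed, character for character.
Every occurrence is swapped for 'X'.

'ilXsdilXsdil'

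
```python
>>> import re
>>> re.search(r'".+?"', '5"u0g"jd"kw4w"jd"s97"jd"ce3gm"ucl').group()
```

'"u0g"'

A `+?`/`*?`/`{m,n}?` starts at its minimum and grows only as far as needed for what follows to match.
`re.search` scans for the first position where the pattern succeeds.
The match spans [1:6] → '"u0g"'.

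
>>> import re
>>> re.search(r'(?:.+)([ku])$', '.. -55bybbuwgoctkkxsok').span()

This matches one or more of any character (non-capturing group); then one of [ku] (captured); then anchored at the end.
`search` walks the string left to right and returns the first match it finds.
The match spans [0:22] → '.. -55bybbuwgoctkkxsok'.
Captured: group 1 = 'k'.

(0, 22)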